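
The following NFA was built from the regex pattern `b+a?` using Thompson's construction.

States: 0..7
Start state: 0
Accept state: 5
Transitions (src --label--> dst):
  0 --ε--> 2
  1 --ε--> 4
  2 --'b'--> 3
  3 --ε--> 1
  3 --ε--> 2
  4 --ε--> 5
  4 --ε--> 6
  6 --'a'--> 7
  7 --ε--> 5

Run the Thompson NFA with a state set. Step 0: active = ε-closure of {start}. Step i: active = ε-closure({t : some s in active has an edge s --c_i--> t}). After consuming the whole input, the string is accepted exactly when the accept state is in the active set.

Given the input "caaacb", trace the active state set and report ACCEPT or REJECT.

start: ε-closure({0}) = {0,2}
'c' @ 1: {}  — state set empty
rest 'aaacb' ignored (set empty)
final: {}; accept 5 not in set

Answer: REJECT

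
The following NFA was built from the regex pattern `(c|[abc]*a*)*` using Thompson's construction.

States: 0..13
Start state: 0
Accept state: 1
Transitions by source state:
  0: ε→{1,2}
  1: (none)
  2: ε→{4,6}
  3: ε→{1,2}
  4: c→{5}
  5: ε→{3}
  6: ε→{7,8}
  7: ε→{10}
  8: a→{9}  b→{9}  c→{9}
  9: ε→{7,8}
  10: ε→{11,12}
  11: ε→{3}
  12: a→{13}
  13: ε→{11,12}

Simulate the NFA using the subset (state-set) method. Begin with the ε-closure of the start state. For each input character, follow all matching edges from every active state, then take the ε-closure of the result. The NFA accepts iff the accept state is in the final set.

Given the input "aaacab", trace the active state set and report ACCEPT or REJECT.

initial (ε-close {0}): {0,1,2,3,4,6,7,8,10,11,12}
'a' @ 1: {1,2,3,4,6,7,8,9,10,11,12,13}  (accept∈set)
'a' @ 2: {1,2,3,4,6,7,8,9,10,11,12,13}  (accept∈set)
'a' @ 3: {1,2,3,4,6,7,8,9,10,11,12,13}  (accept∈set)
'c' @ 4: {1,2,3,4,5,6,7,8,9,10,11,12}  (accept∈set)
'a' @ 5: {1,2,3,4,6,7,8,9,10,11,12,13}  (accept∈set)
'b' @ 6: {1,2,3,4,6,7,8,9,10,11,12}  (accept∈set)
final: {1,2,3,4,6,7,8,9,10,11,12}; accept 1 in set

Answer: ACCEPT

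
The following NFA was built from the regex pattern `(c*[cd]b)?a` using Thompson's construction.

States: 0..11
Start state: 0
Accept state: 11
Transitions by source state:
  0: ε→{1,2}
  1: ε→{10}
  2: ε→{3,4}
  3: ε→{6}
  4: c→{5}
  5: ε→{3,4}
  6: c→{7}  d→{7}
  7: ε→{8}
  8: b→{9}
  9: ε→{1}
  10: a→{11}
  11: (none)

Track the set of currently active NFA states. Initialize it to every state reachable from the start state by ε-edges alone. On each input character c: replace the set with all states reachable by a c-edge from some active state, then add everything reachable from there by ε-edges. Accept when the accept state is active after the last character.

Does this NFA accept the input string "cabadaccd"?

Answer: REJECT

Trace:
start: ε-closure({0}) = {0,1,2,3,4,6,10}
'c' @ 1: {3,4,5,6,7,8}
'a' @ 2: {}  — state set empty
rest 'badaccd' ignored (set empty)
after full input: {}  (accept=11 not in)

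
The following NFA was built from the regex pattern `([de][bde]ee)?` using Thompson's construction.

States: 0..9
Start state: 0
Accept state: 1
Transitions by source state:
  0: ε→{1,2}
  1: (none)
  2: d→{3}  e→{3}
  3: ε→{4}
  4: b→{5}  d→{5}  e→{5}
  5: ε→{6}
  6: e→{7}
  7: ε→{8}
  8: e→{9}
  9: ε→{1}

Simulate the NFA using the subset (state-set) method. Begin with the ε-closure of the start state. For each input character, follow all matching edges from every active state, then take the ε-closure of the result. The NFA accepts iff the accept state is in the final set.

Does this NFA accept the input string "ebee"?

Answer: ACCEPT

Trace:
S₀ = ε-closure({0}) = {0,1,2}
'e' @ 1: {3,4}
'b' @ 2: {5,6}
'e' @ 3: {7,8}
'e' @ 4: {1,9}  [accepting]
after full input: {1,9}  (accept=1 in)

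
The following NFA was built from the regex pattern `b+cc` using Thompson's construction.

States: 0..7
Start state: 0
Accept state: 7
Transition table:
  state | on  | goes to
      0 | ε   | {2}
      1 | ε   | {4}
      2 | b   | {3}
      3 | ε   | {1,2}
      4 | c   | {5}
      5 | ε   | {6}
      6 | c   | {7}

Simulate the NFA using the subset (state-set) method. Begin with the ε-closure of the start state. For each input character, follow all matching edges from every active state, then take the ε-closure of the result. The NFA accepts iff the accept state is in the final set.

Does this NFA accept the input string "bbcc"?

initial (ε-close {0}): {0,2}
'b' @ 1: {1,2,3,4}
'b' @ 2: {1,2,3,4}
'c' @ 3: {5,6}
'c' @ 4: {7}  [accepting]
after full input: {7}  (accept=7 in)

Answer: ACCEPT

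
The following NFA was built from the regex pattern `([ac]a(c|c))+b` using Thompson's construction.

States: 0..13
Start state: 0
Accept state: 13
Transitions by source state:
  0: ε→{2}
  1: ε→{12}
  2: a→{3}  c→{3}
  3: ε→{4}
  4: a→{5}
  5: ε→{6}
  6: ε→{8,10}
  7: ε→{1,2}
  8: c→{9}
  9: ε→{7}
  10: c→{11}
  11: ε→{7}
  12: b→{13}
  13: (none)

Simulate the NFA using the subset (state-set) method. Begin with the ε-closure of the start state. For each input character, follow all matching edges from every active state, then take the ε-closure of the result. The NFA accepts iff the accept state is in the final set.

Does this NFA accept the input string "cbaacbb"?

Answer: REJECT

Trace:
initial (ε-close {0}): {0,2}
'c' @ 1: {3,4}
'b' @ 2: {}  — dead — no transitions
rest 'aacbb' ignored (set empty)
after full input: {}  (accept=13 not in)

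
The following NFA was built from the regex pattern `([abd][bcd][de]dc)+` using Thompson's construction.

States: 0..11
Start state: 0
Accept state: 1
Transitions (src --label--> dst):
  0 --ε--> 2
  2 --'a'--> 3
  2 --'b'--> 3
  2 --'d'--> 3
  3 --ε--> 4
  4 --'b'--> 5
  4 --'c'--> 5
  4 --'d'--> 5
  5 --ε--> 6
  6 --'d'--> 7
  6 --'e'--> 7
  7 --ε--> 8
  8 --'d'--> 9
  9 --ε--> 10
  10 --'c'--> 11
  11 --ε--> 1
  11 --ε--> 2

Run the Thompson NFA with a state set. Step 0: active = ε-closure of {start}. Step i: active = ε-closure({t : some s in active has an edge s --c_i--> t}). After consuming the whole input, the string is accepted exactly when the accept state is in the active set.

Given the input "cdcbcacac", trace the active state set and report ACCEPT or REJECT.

initial (ε-close {0}): {0,2}
'c' @ 1: {}  — state set empty
rest 'dcbcacac' ignored (set empty)
end set {} — state 1 not in

Answer: REJECT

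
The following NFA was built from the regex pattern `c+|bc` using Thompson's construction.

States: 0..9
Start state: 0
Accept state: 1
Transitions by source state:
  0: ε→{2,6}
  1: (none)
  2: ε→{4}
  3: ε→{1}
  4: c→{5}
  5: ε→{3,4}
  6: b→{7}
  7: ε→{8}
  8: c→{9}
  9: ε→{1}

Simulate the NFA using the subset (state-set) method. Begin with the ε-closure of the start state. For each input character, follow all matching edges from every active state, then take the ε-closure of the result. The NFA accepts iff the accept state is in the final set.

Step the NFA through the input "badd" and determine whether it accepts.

initial (ε-close {0}): {0,2,4,6}
'b' @ 1: {7,8}
'a' @ 2: {}  — state set empty
rest 'dd' ignored (set empty)
end set {} — state 1 not in

Answer: REJECT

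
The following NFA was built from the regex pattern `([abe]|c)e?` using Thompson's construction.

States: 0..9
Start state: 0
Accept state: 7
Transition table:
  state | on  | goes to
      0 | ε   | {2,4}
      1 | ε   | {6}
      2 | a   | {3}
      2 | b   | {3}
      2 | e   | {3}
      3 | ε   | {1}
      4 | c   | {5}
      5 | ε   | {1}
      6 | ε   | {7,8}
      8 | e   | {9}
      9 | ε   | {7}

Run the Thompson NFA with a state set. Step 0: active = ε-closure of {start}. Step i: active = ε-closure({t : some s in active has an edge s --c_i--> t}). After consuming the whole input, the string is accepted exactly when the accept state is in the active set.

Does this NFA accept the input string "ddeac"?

initial (ε-close {0}): {0,2,4}
'd' @ 1: {}  — no active states
rest 'deac' ignored (set empty)
after full input: {}  (accept=7 not in)

Answer: REJECT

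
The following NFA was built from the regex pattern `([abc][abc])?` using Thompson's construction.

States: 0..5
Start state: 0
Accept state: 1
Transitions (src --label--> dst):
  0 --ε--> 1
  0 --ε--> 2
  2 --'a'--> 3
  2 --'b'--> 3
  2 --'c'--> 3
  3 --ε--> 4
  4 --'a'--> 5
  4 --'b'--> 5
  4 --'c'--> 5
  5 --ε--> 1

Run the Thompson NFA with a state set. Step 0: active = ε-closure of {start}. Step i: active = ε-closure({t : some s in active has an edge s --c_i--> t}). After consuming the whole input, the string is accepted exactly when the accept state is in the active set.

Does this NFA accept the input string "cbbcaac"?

initial (ε-close {0}): {0,1,2}
'c' @ 1: {3,4}
'b' @ 2: {1,5}  ✓accept
'b' @ 3: {}  — state set empty
rest 'caac' ignored (set empty)
end set {} — state 1 not in

Answer: REJECT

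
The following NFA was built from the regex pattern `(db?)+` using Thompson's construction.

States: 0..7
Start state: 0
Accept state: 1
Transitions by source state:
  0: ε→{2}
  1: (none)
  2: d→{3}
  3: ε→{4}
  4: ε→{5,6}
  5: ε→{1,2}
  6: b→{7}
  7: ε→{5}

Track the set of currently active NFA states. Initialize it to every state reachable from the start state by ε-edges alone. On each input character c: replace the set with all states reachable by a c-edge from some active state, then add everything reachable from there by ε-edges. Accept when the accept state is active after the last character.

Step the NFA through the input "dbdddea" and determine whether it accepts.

S₀ = ε-closure({0}) = {0,2}
'd' @ 1: {1,2,3,4,5,6}  (accept∈set)
'b' @ 2: {1,2,5,7}  (accept∈set)
'd' @ 3: {1,2,3,4,5,6}  (accept∈set)
'd' @ 4: {1,2,3,4,5,6}  (accept∈set)
'd' @ 5: {1,2,3,4,5,6}  (accept∈set)
'e' @ 6: {}  — dead — no transitions
rest 'a' ignored (set empty)
end set {} — state 1 not in

Answer: REJECT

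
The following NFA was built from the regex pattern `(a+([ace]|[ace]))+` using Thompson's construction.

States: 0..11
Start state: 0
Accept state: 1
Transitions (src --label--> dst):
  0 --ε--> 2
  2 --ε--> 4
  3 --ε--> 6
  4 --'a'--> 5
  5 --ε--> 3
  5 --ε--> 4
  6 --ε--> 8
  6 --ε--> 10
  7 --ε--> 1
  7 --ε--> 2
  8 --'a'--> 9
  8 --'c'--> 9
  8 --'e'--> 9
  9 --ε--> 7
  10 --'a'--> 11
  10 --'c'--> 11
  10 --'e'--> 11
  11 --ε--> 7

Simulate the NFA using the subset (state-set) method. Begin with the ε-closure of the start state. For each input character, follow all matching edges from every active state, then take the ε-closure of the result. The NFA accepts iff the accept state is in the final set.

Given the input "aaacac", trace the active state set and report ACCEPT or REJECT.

Answer: ACCEPT

Trace:
initial (ε-close {0}): {0,2,4}
'a' @ 1: {3,4,5,6,8,10}
'a' @ 2: {1,2,3,4,5,6,7,8,9,10,11}  [accepting]
'a' @ 3: {1,2,3,4,5,6,7,8,9,10,11}  [accepting]
'c' @ 4: {1,2,4,7,9,11}  [accepting]
'a' @ 5: {3,4,5,6,8,10}
'c' @ 6: {1,2,4,7,9,11}  [accepting]
end set {1,2,4,7,9,11} — state 1 in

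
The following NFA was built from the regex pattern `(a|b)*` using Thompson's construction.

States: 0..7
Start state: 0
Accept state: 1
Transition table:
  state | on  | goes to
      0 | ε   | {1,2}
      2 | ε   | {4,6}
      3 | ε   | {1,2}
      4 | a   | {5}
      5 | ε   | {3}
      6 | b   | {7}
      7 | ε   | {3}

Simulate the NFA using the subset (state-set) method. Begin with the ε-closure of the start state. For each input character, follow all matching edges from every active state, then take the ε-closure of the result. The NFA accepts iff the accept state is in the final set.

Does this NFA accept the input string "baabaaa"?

start: ε-closure({0}) = {0,1,2,4,6}
'b' @ 1: {1,2,3,4,6,7}  [accepting]
'a' @ 2: {1,2,3,4,5,6}  [accepting]
'a' @ 3: {1,2,3,4,5,6}  [accepting]
'b' @ 4: {1,2,3,4,6,7}  [accepting]
'a' @ 5: {1,2,3,4,5,6}  [accepting]
'a' @ 6: {1,2,3,4,5,6}  [accepting]
'a' @ 7: {1,2,3,4,5,6}  [accepting]
after full input: {1,2,3,4,5,6}  (accept=1 in)

Answer: ACCEPT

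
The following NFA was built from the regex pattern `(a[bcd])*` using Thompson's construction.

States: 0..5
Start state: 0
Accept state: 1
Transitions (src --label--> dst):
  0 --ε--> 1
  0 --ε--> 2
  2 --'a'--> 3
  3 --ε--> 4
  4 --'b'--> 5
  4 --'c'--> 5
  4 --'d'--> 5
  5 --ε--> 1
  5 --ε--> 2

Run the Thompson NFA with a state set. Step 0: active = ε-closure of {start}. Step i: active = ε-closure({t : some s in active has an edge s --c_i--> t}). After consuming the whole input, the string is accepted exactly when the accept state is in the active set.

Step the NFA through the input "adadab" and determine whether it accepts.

Answer: ACCEPT

Steps:
S₀ = ε-closure({0}) = {0,1,2}
'a' @ 1: {3,4}
'd' @ 2: {1,2,5}  (accept∈set)
'a' @ 3: {3,4}
'd' @ 4: {1,2,5}  (accept∈set)
'a' @ 5: {3,4}
'b' @ 6: {1,2,5}  (accept∈set)
final: {1,2,5}; accept 1 in set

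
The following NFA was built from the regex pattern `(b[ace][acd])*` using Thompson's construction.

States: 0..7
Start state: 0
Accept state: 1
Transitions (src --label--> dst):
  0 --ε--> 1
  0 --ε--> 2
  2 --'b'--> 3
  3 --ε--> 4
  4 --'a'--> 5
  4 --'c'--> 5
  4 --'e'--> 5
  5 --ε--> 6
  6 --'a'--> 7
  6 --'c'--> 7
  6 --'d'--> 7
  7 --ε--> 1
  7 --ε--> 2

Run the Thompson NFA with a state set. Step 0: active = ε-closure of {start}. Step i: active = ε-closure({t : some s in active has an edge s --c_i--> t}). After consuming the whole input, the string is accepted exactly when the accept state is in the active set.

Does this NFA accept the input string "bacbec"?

start: ε-closure({0}) = {0,1,2}
'b' @ 1: {3,4}
'a' @ 2: {5,6}
'c' @ 3: {1,2,7}  (accept∈set)
'b' @ 4: {3,4}
'e' @ 5: {5,6}
'c' @ 6: {1,2,7}  (accept∈set)
end set {1,2,7} — state 1 in

Answer: ACCEPT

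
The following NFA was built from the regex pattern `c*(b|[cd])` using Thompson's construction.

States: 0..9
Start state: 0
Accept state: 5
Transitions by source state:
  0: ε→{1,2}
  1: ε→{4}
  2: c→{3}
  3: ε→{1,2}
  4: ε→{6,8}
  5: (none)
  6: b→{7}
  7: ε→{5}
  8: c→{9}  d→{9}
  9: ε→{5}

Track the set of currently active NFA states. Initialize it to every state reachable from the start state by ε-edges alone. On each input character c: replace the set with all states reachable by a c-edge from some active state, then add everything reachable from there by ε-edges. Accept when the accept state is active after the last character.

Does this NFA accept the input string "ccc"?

Answer: ACCEPT

Steps:
S₀ = ε-closure({0}) = {0,1,2,4,6,8}
'c' @ 1: {1,2,3,4,5,6,8,9}  (accept∈set)
'c' @ 2: {1,2,3,4,5,6,8,9}  (accept∈set)
'c' @ 3: {1,2,3,4,5,6,8,9}  (accept∈set)
final: {1,2,3,4,5,6,8,9}; accept 5 in set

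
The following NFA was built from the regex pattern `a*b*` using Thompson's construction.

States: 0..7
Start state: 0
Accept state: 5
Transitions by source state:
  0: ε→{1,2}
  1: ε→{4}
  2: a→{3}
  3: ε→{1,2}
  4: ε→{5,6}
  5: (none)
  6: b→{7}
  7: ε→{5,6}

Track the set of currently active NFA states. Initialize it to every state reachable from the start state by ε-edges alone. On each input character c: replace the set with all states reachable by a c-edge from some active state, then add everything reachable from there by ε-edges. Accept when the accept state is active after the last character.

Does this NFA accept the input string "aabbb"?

Answer: ACCEPT

Steps:
initial (ε-close {0}): {0,1,2,4,5,6}
'a' @ 1: {1,2,3,4,5,6}  ✓accept
'a' @ 2: {1,2,3,4,5,6}  ✓accept
'b' @ 3: {5,6,7}  ✓accept
'b' @ 4: {5,6,7}  ✓accept
'b' @ 5: {5,6,7}  ✓accept
after full input: {5,6,7}  (accept=5 in)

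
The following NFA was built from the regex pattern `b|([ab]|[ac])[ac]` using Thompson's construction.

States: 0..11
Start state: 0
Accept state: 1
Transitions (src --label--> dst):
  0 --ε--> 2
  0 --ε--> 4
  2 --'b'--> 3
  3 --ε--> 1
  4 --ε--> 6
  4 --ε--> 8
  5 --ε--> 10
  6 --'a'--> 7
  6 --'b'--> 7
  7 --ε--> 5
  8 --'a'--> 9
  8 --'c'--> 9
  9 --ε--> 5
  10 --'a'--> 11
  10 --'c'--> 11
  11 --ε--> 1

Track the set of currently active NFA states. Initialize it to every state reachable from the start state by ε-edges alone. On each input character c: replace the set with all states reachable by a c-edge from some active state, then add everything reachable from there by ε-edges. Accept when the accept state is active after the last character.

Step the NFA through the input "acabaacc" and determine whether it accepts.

S₀ = ε-closure({0}) = {0,2,4,6,8}
'a' @ 1: {5,7,9,10}
'c' @ 2: {1,11}  (accept∈set)
'a' @ 3: {}  — state set empty
rest 'baacc' ignored (set empty)
end set {} — state 1 not in

Answer: REJECT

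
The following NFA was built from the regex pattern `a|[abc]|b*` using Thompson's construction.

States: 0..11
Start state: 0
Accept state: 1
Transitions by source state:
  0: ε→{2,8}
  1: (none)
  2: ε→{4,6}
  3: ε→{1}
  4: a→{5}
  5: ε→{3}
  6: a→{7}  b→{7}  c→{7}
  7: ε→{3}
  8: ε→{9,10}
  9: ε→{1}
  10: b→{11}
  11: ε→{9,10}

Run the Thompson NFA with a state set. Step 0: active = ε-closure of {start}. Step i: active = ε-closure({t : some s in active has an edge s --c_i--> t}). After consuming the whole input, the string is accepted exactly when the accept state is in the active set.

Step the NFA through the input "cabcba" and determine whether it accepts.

start: ε-closure({0}) = {0,1,2,4,6,8,9,10}
'c' @ 1: {1,3,7}  ✓accept
'a' @ 2: {}  — dead — no transitions
rest 'bcba' ignored (set empty)
after full input: {}  (accept=1 not in)

Answer: REJECT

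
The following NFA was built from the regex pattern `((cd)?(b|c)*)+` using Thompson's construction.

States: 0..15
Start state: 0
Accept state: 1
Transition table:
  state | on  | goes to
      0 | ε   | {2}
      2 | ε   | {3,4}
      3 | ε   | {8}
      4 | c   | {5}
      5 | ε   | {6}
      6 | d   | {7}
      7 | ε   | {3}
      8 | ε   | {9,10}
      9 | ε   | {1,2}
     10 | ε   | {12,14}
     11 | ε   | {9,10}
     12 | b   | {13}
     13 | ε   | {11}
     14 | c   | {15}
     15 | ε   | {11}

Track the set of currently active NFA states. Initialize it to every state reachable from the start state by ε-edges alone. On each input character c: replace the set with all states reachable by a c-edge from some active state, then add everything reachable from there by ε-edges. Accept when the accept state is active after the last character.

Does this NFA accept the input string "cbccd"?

initial (ε-close {0}): {0,1,2,3,4,8,9,10,12,14}
'c' @ 1: {1,2,3,4,5,6,8,9,10,11,12,14,15}  [accepting]
'b' @ 2: {1,2,3,4,8,9,10,11,12,13,14}  [accepting]
'c' @ 3: {1,2,3,4,5,6,8,9,10,11,12,14,15}  [accepting]
'c' @ 4: {1,2,3,4,5,6,8,9,10,11,12,14,15}  [accepting]
'd' @ 5: {1,2,3,4,7,8,9,10,12,14}  [accepting]
end set {1,2,3,4,7,8,9,10,12,14} — state 1 in

Answer: ACCEPT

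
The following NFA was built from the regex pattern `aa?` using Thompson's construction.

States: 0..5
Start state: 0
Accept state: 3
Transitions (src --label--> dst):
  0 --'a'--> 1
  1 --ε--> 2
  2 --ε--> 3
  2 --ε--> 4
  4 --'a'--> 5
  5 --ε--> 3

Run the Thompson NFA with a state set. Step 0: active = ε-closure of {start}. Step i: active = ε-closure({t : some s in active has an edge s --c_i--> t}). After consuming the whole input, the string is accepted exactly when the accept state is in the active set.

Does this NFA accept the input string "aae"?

S₀ = ε-closure({0}) = {0}
'a' @ 1: {1,2,3,4}  [accepting]
'a' @ 2: {3,5}  [accepting]
'e' @ 3: {}  — dead — no transitions
final: {}; accept 3 not in set

Answer: REJECT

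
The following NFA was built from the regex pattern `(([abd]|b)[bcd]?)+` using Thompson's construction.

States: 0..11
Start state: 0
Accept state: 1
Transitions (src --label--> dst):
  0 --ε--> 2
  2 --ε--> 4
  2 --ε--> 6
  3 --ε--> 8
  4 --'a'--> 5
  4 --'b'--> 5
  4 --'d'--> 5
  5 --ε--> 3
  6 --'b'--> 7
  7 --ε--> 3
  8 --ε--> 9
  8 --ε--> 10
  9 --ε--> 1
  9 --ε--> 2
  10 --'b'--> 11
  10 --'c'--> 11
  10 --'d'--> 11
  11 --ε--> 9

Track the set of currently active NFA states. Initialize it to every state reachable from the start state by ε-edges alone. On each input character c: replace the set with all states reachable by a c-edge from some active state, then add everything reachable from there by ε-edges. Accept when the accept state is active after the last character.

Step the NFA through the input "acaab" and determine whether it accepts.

Answer: ACCEPT

Derivation:
S₀ = ε-closure({0}) = {0,2,4,6}
'a' @ 1: {1,2,3,4,5,6,8,9,10}  (accept∈set)
'c' @ 2: {1,2,4,6,9,11}  (accept∈set)
'a' @ 3: {1,2,3,4,5,6,8,9,10}  (accept∈set)
'a' @ 4: {1,2,3,4,5,6,8,9,10}  (accept∈set)
'b' @ 5: {1,2,3,4,5,6,7,8,9,10,11}  (accept∈set)
after full input: {1,2,3,4,5,6,7,8,9,10,11}  (accept=1 in)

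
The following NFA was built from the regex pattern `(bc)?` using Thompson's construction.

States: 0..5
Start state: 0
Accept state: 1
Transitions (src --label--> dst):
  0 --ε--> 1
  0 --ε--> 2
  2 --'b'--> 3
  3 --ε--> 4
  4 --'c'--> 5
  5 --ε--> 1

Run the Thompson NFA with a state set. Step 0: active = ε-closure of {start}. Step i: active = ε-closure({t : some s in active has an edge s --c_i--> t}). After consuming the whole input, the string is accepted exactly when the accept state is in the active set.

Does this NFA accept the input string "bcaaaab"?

Answer: REJECT

Steps:
start: ε-closure({0}) = {0,1,2}
'b' @ 1: {3,4}
'c' @ 2: {1,5}  [accepting]
'a' @ 3: {}  — state set empty
rest 'aaab' ignored (set empty)
end set {} — state 1 not in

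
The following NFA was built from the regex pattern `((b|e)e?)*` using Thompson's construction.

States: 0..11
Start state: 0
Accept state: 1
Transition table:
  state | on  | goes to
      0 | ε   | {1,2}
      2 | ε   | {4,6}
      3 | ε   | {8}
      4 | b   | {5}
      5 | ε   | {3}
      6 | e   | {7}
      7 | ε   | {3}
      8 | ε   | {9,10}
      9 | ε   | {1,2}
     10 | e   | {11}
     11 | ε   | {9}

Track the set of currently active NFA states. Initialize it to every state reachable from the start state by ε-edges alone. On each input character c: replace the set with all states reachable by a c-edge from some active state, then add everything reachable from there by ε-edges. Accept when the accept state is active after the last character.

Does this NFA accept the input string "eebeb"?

Answer: ACCEPT

Steps:
initial (ε-close {0}): {0,1,2,4,6}
'e' @ 1: {1,2,3,4,6,7,8,9,10}  ✓accept
'e' @ 2: {1,2,3,4,6,7,8,9,10,11}  ✓accept
'b' @ 3: {1,2,3,4,5,6,8,9,10}  ✓accept
'e' @ 4: {1,2,3,4,6,7,8,9,10,11}  ✓accept
'b' @ 5: {1,2,3,4,5,6,8,9,10}  ✓accept
end set {1,2,3,4,5,6,8,9,10} — state 1 in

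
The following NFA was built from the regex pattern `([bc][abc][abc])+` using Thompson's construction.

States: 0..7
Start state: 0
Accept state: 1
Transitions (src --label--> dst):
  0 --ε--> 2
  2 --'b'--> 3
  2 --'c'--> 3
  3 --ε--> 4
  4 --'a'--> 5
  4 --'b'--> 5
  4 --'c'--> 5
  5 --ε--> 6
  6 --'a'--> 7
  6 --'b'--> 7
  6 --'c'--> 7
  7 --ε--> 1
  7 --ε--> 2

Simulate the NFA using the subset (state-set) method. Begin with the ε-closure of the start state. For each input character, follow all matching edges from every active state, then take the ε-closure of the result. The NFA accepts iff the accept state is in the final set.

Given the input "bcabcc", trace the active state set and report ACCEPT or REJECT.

S₀ = ε-closure({0}) = {0,2}
'b' @ 1: {3,4}
'c' @ 2: {5,6}
'a' @ 3: {1,2,7}  (accept∈set)
'b' @ 4: {3,4}
'c' @ 5: {5,6}
'c' @ 6: {1,2,7}  (accept∈set)
final: {1,2,7}; accept 1 in set

Answer: ACCEPT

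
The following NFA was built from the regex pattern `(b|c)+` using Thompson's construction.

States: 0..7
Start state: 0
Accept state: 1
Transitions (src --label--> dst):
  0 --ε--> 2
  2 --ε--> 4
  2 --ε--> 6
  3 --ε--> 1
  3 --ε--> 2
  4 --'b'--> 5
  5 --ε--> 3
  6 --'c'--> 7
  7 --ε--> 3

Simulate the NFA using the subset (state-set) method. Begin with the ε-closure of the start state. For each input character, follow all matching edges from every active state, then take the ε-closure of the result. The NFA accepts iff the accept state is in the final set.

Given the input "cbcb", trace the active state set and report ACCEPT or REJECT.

start: ε-closure({0}) = {0,2,4,6}
'c' @ 1: {1,2,3,4,6,7}  [accepting]
'b' @ 2: {1,2,3,4,5,6}  [accepting]
'c' @ 3: {1,2,3,4,6,7}  [accepting]
'b' @ 4: {1,2,3,4,5,6}  [accepting]
final: {1,2,3,4,5,6}; accept 1 in set

Answer: ACCEPT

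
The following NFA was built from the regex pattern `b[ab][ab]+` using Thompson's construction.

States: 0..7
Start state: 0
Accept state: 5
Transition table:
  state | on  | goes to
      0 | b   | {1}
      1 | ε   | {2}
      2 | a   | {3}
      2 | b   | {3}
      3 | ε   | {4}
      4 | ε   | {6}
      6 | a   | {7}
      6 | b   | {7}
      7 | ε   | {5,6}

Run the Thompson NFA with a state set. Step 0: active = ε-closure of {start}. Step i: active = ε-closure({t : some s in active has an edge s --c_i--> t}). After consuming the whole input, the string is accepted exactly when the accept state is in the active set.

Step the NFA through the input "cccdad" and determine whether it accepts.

Answer: REJECT

Derivation:
start: ε-closure({0}) = {0}
'c' @ 1: {}  — no active states
rest 'ccdad' ignored (set empty)
end set {} — state 5 not in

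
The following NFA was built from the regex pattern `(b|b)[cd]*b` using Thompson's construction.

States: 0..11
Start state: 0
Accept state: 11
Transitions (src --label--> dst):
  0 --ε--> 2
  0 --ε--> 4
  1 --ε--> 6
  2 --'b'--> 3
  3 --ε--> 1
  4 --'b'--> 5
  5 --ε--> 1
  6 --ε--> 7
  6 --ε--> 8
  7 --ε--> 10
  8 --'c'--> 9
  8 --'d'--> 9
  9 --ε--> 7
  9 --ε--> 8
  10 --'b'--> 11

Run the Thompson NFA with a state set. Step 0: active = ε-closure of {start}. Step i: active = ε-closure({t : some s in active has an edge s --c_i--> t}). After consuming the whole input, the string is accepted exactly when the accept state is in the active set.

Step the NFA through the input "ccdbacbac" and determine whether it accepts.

Answer: REJECT

Steps:
start: ε-closure({0}) = {0,2,4}
'c' @ 1: {}  — state set empty
rest 'cdbacbac' ignored (set empty)
end set {} — state 11 not in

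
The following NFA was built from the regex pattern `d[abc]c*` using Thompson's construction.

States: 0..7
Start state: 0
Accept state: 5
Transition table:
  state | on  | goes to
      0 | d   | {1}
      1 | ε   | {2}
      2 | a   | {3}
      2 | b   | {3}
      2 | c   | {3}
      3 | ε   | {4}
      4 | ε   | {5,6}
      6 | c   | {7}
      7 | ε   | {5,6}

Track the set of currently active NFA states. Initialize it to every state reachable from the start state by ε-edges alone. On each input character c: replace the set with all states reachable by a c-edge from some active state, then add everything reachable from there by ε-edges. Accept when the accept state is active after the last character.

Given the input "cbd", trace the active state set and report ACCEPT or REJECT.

initial (ε-close {0}): {0}
'c' @ 1: {}  — state set empty
rest 'bd' ignored (set empty)
final: {}; accept 5 not in set

Answer: REJECT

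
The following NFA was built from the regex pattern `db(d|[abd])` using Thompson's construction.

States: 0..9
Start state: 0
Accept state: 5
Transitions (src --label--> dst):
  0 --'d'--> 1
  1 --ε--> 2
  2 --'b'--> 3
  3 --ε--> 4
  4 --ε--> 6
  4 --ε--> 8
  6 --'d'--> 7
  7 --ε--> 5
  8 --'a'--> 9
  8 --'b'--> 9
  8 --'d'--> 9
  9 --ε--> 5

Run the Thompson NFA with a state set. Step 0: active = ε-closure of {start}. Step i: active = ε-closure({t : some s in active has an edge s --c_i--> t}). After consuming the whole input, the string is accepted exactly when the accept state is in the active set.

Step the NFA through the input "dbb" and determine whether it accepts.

S₀ = ε-closure({0}) = {0}
'd' @ 1: {1,2}
'b' @ 2: {3,4,6,8}
'b' @ 3: {5,9}  [accepting]
after full input: {5,9}  (accept=5 in)

Answer: ACCEPT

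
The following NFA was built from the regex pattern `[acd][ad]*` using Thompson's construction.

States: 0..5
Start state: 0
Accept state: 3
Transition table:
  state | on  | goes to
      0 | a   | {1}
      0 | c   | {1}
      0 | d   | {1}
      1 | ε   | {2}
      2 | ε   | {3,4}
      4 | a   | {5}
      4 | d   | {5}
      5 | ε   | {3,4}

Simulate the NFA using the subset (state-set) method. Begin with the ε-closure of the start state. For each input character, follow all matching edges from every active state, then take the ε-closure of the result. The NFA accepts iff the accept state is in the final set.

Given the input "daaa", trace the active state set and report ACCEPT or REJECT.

initial (ε-close {0}): {0}
'd' @ 1: {1,2,3,4}  (accept∈set)
'a' @ 2: {3,4,5}  (accept∈set)
'a' @ 3: {3,4,5}  (accept∈set)
'a' @ 4: {3,4,5}  (accept∈set)
end set {3,4,5} — state 3 in

Answer: ACCEPT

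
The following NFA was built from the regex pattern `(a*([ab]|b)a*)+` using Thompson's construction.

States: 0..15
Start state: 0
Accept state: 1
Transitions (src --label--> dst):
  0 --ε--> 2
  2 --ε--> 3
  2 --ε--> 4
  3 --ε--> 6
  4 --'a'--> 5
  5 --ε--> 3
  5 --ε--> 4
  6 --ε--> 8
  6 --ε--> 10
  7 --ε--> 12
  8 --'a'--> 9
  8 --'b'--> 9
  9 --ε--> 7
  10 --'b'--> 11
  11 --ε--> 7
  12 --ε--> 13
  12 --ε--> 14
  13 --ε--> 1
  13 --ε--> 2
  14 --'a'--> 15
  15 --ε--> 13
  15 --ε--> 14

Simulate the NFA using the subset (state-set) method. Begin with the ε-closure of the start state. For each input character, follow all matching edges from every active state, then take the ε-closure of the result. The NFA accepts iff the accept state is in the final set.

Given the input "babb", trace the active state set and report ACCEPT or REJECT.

Answer: ACCEPT

Derivation:
start: ε-closure({0}) = {0,2,3,4,6,8,10}
'b' @ 1: {1,2,3,4,6,7,8,9,10,11,12,13,14}  (accept∈set)
'a' @ 2: {1,2,3,4,5,6,7,8,9,10,12,13,14,15}  (accept∈set)
'b' @ 3: {1,2,3,4,6,7,8,9,10,11,12,13,14}  (accept∈set)
'b' @ 4: {1,2,3,4,6,7,8,9,10,11,12,13,14}  (accept∈set)
after full input: {1,2,3,4,6,7,8,9,10,11,12,13,14}  (accept=1 in)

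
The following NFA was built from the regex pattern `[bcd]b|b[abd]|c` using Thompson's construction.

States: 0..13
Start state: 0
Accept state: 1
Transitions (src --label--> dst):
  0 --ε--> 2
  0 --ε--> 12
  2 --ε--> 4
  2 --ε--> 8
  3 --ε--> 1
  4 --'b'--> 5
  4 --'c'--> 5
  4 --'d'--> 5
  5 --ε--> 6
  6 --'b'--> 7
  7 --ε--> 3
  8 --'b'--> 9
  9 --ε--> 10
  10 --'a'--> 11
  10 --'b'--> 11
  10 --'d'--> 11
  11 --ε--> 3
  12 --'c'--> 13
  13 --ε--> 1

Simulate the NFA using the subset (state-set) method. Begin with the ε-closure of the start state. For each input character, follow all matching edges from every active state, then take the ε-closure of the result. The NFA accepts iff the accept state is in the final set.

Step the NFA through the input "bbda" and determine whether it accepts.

S₀ = ε-closure({0}) = {0,2,4,8,12}
'b' @ 1: {5,6,9,10}
'b' @ 2: {1,3,7,11}  ✓accept
'd' @ 3: {}  — state set empty
rest 'a' ignored (set empty)
end set {} — state 1 not in

Answer: REJECT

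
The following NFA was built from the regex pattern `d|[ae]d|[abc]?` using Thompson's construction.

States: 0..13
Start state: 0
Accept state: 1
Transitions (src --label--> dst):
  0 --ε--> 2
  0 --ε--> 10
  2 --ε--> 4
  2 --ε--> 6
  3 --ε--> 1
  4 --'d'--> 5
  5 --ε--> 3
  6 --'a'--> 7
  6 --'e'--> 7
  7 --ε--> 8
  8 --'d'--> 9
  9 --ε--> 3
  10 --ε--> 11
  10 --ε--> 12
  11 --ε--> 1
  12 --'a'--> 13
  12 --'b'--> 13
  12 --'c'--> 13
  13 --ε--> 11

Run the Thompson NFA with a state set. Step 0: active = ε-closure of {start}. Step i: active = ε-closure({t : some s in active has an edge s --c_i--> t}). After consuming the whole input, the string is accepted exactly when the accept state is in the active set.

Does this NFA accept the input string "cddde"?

start: ε-closure({0}) = {0,1,2,4,6,10,11,12}
'c' @ 1: {1,11,13}  ✓accept
'd' @ 2: {}  — state set empty
rest 'dde' ignored (set empty)
after full input: {}  (accept=1 not in)

Answer: REJECT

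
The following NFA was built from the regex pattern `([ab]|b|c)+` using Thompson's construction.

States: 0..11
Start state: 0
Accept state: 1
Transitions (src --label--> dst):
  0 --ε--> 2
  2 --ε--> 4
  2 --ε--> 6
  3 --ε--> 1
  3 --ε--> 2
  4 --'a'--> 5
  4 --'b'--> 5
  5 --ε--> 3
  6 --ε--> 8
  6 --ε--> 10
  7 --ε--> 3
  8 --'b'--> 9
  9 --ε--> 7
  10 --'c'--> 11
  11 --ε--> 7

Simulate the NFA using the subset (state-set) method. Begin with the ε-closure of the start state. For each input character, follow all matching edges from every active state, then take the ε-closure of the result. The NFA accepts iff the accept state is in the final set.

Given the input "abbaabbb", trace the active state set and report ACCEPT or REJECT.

Answer: ACCEPT

Steps:
start: ε-closure({0}) = {0,2,4,6,8,10}
'a' @ 1: {1,2,3,4,5,6,8,10}  [accepting]
'b' @ 2: {1,2,3,4,5,6,7,8,9,10}  [accepting]
'b' @ 3: {1,2,3,4,5,6,7,8,9,10}  [accepting]
'a' @ 4: {1,2,3,4,5,6,8,10}  [accepting]
'a' @ 5: {1,2,3,4,5,6,8,10}  [accepting]
'b' @ 6: {1,2,3,4,5,6,7,8,9,10}  [accepting]
'b' @ 7: {1,2,3,4,5,6,7,8,9,10}  [accepting]
'b' @ 8: {1,2,3,4,5,6,7,8,9,10}  [accepting]
after full input: {1,2,3,4,5,6,7,8,9,10}  (accept=1 in)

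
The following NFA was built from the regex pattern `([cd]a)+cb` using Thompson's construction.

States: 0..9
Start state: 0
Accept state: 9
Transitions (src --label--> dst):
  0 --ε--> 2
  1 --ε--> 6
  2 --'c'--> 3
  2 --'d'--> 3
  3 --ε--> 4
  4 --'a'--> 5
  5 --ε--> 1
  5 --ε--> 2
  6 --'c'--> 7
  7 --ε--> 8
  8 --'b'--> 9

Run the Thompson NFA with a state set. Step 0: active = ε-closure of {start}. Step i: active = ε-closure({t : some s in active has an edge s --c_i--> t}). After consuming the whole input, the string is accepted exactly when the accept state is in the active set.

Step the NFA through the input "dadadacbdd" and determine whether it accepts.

Answer: REJECT

Steps:
start: ε-closure({0}) = {0,2}
'd' @ 1: {3,4}
'a' @ 2: {1,2,5,6}
'd' @ 3: {3,4}
'a' @ 4: {1,2,5,6}
'd' @ 5: {3,4}
'a' @ 6: {1,2,5,6}
'c' @ 7: {3,4,7,8}
'b' @ 8: {9}  ✓accept
'd' @ 9: {}  — no active states
rest 'd' ignored (set empty)
final: {}; accept 9 not in set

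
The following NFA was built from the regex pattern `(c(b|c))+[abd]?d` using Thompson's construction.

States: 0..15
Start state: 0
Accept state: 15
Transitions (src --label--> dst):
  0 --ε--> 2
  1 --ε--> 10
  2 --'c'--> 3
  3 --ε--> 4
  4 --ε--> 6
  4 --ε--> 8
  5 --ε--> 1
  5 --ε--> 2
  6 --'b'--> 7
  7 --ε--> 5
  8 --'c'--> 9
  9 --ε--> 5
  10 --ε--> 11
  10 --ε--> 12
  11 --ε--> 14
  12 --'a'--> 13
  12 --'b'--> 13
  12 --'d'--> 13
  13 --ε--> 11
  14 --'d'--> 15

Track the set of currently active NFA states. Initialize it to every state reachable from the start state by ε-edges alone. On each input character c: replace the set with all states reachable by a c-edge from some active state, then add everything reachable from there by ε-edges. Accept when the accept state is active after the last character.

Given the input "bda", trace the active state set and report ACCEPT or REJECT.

Answer: REJECT

Trace:
initial (ε-close {0}): {0,2}
'b' @ 1: {}  — state set empty
rest 'da' ignored (set empty)
after full input: {}  (accept=15 not in)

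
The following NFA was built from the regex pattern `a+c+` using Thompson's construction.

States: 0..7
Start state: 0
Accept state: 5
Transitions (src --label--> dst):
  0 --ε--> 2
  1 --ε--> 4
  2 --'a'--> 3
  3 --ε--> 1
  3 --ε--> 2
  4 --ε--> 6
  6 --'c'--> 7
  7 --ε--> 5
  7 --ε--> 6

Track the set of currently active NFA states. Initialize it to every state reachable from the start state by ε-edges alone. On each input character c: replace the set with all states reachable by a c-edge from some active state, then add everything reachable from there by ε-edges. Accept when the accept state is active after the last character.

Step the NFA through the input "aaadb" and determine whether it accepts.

Answer: REJECT

Derivation:
initial (ε-close {0}): {0,2}
'a' @ 1: {1,2,3,4,6}
'a' @ 2: {1,2,3,4,6}
'a' @ 3: {1,2,3,4,6}
'd' @ 4: {}  — state set empty
rest 'b' ignored (set empty)
end set {} — state 5 not in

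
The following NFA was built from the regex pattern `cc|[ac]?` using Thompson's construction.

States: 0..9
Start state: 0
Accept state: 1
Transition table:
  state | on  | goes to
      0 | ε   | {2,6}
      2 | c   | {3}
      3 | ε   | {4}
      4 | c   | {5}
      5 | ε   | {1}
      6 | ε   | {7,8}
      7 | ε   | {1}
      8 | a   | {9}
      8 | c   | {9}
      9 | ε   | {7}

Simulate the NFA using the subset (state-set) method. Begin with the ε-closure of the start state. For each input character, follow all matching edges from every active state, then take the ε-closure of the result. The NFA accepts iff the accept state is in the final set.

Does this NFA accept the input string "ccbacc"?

start: ε-closure({0}) = {0,1,2,6,7,8}
'c' @ 1: {1,3,4,7,9}  ✓accept
'c' @ 2: {1,5}  ✓accept
'b' @ 3: {}  — state set empty
rest 'acc' ignored (set empty)
end set {} — state 1 not in

Answer: REJECT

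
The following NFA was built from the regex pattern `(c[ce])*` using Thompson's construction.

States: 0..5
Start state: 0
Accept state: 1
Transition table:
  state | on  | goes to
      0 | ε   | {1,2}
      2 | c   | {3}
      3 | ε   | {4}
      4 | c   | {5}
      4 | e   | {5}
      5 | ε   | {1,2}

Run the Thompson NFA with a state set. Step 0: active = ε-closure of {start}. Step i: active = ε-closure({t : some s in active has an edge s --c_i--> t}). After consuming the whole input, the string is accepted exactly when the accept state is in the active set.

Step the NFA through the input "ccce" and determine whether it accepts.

start: ε-closure({0}) = {0,1,2}
'c' @ 1: {3,4}
'c' @ 2: {1,2,5}  ✓accept
'c' @ 3: {3,4}
'e' @ 4: {1,2,5}  ✓accept
final: {1,2,5}; accept 1 in set

Answer: ACCEPT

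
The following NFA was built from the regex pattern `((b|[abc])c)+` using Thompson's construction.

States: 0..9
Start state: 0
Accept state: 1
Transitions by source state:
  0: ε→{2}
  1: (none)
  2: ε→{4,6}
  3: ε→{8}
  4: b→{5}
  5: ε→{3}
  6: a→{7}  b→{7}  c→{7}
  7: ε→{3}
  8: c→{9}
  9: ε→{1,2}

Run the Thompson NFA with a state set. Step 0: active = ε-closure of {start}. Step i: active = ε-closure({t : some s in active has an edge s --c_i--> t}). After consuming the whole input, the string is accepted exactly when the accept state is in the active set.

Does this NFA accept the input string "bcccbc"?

initial (ε-close {0}): {0,2,4,6}
'b' @ 1: {3,5,7,8}
'c' @ 2: {1,2,4,6,9}  (accept∈set)
'c' @ 3: {3,7,8}
'c' @ 4: {1,2,4,6,9}  (accept∈set)
'b' @ 5: {3,5,7,8}
'c' @ 6: {1,2,4,6,9}  (accept∈set)
after full input: {1,2,4,6,9}  (accept=1 in)

Answer: ACCEPT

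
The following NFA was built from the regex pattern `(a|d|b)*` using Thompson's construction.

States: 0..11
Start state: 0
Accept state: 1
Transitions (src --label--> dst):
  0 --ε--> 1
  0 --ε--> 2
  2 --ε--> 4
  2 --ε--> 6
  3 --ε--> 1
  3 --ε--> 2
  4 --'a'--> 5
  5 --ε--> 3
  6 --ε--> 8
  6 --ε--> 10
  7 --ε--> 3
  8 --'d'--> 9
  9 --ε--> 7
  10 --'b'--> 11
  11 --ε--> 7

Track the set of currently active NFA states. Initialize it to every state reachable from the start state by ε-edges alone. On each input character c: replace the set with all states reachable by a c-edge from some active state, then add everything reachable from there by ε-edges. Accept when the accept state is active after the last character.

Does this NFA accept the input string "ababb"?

initial (ε-close {0}): {0,1,2,4,6,8,10}
'a' @ 1: {1,2,3,4,5,6,8,10}  ✓accept
'b' @ 2: {1,2,3,4,6,7,8,10,11}  ✓accept
'a' @ 3: {1,2,3,4,5,6,8,10}  ✓accept
'b' @ 4: {1,2,3,4,6,7,8,10,11}  ✓accept
'b' @ 5: {1,2,3,4,6,7,8,10,11}  ✓accept
final: {1,2,3,4,6,7,8,10,11}; accept 1 in set

Answer: ACCEPT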